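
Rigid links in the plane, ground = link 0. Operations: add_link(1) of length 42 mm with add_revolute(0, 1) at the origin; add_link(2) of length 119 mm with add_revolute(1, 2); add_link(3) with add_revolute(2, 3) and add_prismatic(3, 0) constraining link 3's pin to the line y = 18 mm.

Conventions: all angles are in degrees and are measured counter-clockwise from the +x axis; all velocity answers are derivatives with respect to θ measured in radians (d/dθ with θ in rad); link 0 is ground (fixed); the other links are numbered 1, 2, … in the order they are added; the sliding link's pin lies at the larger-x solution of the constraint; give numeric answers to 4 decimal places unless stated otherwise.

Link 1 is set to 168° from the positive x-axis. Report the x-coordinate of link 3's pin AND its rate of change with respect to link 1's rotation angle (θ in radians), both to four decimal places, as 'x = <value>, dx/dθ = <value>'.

geometry: r = 42 mm, L = 119 mm, e = 18 mm
crank pin P = (r cos θ, r sin θ) = (-41.082199, 8.732291)
h = r sin θ − e = 8.732291 − 18 = -9.267709
x = r cos θ + √(L² − h²) = -41.082199 + 118.638567 = 77.556368
dx/dθ = −r sin θ − h·r cos θ/√(L² − h²) (θ in radians; h = -9.267709) = -11.941516

x = 77.5564, dx/dθ = -11.9415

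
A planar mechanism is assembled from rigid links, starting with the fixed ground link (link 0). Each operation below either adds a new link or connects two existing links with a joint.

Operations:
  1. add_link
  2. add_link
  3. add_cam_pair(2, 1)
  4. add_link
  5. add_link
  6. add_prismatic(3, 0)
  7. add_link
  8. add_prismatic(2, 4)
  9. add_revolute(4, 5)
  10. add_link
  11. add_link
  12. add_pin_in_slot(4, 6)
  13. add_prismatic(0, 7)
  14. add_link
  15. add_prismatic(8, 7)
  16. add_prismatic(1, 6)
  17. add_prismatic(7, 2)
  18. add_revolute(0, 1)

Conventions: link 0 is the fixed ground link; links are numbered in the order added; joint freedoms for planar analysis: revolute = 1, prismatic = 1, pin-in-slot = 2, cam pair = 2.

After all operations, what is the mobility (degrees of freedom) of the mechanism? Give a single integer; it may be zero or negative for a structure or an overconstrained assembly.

ground; <1,0,0>
#1 <2,0,0>
#2 <3,0,0>
C:2↔1 J2 <3,0,1>
#3 <4,0,1>
#4 <5,0,1>
P:3↔0 J1 <5,1,1>
#5 <6,1,1>
P:2↔4 J1 <6,2,1>
R:4↔5 J1 <6,3,1>
#6 <7,3,1>
#7 <8,3,1>
PS:4↔6 J2 <8,3,2>
P:0↔7 J1 <8,4,2>
#8 <9,4,2>
P:8↔7 J1 <9,5,2>
P:1↔6 J1 <9,6,2>
P:7↔2 J1 <9,7,2>
R:0↔1 J1 <9,8,2>
3×8 − 2×8 − 1×2 = 6

M = 6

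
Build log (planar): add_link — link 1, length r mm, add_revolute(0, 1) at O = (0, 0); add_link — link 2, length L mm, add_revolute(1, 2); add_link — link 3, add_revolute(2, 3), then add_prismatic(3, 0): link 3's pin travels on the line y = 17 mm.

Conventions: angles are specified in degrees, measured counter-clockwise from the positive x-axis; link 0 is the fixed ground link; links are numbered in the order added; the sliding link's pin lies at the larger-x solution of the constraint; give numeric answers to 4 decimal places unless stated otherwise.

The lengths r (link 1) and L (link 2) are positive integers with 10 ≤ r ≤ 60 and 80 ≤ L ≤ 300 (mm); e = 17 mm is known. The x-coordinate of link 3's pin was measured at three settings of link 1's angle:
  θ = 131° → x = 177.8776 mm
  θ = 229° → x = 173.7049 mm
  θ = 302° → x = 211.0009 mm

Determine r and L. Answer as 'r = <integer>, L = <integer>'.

constraint per measurement: (x − r cos θ)² + (r sin θ − e)² = L²
subtracting the θ₁ and θ₂ equations cancels the r² and L² terms:
r = (x₁² − x₂²) / (2[(x₁cos θ₁ + e sin θ₁) − (x₂cos θ₂ + e sin θ₂)]) = 32.0001 → r = 32
L² = (x₁ − r cos θ₁)² + (r sin θ₁ − e)² = 39601.0017 → L = 199.0000 → L = 199
check at θ₃=302°: x = 211.0009 (printed 211.0009) ✓

r = 32, L = 199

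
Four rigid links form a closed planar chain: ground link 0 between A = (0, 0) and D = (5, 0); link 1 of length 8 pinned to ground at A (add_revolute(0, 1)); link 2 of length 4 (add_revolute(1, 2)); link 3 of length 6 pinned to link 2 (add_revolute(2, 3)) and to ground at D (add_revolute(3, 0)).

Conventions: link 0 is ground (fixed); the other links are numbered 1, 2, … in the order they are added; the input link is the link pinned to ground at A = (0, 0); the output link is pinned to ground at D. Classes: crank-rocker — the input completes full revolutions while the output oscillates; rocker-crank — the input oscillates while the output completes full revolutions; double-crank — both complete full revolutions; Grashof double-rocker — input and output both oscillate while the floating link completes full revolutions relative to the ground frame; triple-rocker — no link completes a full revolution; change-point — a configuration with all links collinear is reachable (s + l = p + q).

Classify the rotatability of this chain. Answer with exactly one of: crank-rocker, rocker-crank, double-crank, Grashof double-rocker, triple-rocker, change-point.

lengths: ground=5, input=8, coupler=4, output=6
sorted: s=4 (shortest), l=8 (longest), p+q=11
s + l = 12 vs p + q = 11
s + l > p + q → non-Grashof → no link fully rotates → triple-rocker

triple-rocker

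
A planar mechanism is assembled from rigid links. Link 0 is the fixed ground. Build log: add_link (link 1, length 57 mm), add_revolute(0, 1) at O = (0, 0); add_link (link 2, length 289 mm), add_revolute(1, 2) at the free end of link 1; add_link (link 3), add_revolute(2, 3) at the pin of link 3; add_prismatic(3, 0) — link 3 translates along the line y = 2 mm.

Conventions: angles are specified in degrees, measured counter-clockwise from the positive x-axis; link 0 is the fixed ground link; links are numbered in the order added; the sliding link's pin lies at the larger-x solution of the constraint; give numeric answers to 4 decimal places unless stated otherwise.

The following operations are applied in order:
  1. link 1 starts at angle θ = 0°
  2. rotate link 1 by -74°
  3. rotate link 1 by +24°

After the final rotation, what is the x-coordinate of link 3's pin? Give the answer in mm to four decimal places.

geometry: r = 57 mm, L = 289 mm, e = 2 mm; θ starts at 0°
rotate link 1 by -74°: θ ← 0° -74° = -74°
rotate link 1 by +24°: θ ← -74° +24° = -50°
crank pin P = (r cos θ, r sin θ) = (36.638894, -43.664533)
h = r sin θ − e = -43.664533 − 2 = -45.664533
x = r cos θ + √(L² − h²) = 36.638894 + 285.369498 = 322.008392

322.0084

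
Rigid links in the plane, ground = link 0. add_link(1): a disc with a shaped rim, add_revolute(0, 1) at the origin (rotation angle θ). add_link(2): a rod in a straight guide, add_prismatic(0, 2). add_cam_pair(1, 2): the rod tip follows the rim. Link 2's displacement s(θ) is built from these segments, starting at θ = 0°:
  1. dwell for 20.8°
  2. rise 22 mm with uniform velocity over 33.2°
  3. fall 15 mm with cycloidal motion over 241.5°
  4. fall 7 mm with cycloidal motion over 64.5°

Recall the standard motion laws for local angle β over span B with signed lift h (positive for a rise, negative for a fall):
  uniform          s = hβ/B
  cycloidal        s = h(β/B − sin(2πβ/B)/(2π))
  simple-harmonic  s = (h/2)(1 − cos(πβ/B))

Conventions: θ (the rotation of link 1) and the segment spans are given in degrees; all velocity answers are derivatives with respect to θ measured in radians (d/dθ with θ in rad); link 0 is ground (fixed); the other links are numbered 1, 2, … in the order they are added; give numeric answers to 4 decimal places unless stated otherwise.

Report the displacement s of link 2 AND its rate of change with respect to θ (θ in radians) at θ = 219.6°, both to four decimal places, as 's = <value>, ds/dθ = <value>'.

segment 1 (0° to 20.8°, dwell): s unchanged at 0.0000
segment 2 (20.8° to 54°, uniform, h = 22) is passed completely: s = 0.0000 + (22) = 22.0000
θ = 219.6° falls in segment 3 (54° to 295.5°, cycloidal, h = -15): β = 219.6 − 54 = 165.6°, B = 241.5°; Δs = -15·(0.6857 − sin(2π·0.6857)/(2π)) = -12.4809; s = 22.0000 − 12.4809 = 9.5191
velocity in seg [54°–295.5°] (cycloidal), θ in radians: β = 165.6° = 2.8903 rad, B = 241.5° = 4.2150 rad; ds/dθ = (h/B)(1 − cos(2πβ/B)) = ((-15)/4.2150)(1 − cos(2π·0.6857)) = -4.957420 mm/rad

s = 9.5191, ds/dθ = -4.9574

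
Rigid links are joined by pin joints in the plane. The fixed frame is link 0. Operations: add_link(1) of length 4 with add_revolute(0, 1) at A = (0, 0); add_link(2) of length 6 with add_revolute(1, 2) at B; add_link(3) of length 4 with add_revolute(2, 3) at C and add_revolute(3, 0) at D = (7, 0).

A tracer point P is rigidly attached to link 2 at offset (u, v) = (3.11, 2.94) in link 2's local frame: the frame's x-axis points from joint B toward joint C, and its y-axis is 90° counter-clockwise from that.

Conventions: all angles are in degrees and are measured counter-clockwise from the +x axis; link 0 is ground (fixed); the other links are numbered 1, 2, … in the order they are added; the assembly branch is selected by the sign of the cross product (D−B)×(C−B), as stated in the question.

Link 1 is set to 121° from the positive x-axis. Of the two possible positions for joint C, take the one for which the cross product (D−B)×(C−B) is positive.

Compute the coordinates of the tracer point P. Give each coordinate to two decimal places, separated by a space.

A=(0,0), D=(7.00,0)
B = A + 4.00·(cos121°, sin121°) = (-2.0602, 3.4287)
|BD| = 9.6872
circle(B,6.00) ∩ circle(D,4.00): a=5.8759, h=1.2140
  candidates: C₊=(3.8651,2.4844) cross=11.760; C₋=(3.0057,0.2135) cross=-11.760
  branch + wants cross > 0 → take C=(3.8651,2.4844) (cross=11.760)
ex = (C−B)/|BC| = (0.9875,-0.1574); ey = (0.1574,0.9875)
P = B + 3.11·ex + 2.94·ey = (1.4738,5.8426)

1.47 5.84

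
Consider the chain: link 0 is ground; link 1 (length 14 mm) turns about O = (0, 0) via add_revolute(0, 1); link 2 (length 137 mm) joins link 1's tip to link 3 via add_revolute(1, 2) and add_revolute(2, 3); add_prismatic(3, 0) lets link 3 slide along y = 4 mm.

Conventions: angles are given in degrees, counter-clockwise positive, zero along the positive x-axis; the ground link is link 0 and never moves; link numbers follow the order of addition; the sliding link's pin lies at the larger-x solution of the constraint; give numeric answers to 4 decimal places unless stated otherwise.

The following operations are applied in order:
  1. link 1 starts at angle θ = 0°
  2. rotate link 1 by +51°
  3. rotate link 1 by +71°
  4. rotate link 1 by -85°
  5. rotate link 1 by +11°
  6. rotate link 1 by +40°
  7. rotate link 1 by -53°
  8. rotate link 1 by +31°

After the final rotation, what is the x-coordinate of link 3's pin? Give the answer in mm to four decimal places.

geometry: r = 14 mm, L = 137 mm, e = 4 mm; θ starts at 0°
rotate link 1 by +51°: θ ← 0° +51° = 51°
rotate link 1 by +71°: θ ← 51° +71° = 122°
rotate link 1 by -85°: θ ← 122° -85° = 37°
rotate link 1 by +11°: θ ← 37° +11° = 48°
rotate link 1 by +40°: θ ← 48° +40° = 88°
rotate link 1 by -53°: θ ← 88° -53° = 35°
rotate link 1 by +31°: θ ← 35° +31° = 66°
crank pin P = (r cos θ, r sin θ) = (5.694313, 12.789636)
h = r sin θ − e = 12.789636 − 4 = 8.789636
x = r cos θ + √(L² − h²) = 5.694313 + 136.717747 = 142.412060

142.4121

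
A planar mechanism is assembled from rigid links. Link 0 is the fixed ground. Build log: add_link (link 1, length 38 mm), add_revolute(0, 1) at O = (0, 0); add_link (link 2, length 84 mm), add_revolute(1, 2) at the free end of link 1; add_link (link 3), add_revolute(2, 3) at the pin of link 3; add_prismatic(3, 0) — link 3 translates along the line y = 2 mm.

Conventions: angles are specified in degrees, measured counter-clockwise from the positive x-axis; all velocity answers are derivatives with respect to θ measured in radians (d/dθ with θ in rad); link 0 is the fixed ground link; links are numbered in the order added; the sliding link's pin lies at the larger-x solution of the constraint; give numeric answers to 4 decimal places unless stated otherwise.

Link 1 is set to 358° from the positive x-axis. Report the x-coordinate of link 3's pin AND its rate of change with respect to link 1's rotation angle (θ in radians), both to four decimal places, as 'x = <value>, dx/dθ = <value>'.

geometry: r = 38 mm, L = 84 mm, e = 2 mm
crank pin P = (r cos θ, r sin θ) = (37.976851, -1.326181)
h = r sin θ − e = -1.326181 − 2 = -3.326181
x = r cos θ + √(L² − h²) = 37.976851 + 83.934120 = 121.910972
dx/dθ = −r sin θ − h·r cos θ/√(L² − h²) (θ in radians; h = -3.326181) = 2.831145

x = 121.9110, dx/dθ = 2.8311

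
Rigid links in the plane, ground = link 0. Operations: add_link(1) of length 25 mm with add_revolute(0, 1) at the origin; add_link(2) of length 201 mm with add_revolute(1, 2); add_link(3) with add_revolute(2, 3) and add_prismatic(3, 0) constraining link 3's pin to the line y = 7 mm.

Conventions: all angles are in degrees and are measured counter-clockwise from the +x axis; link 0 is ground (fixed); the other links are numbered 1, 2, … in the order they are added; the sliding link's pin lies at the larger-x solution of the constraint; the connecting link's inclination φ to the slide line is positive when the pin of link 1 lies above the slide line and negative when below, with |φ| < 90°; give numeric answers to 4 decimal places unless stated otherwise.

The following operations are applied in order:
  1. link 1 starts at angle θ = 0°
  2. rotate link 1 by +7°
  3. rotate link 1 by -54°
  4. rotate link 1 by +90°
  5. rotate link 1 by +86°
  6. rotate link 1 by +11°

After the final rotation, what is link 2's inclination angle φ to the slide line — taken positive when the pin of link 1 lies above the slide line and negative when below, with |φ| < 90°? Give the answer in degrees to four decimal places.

geometry: r = 25 mm, L = 201 mm, e = 7 mm; θ starts at 0°
rotate link 1 by +7°: θ ← 0° +7° = 7°
rotate link 1 by -54°: θ ← 7° -54° = -47°
rotate link 1 by +90°: θ ← -47° +90° = 43°
rotate link 1 by +86°: θ ← 43° +86° = 129°
rotate link 1 by +11°: θ ← 129° +11° = 140°
h = r sin θ − e = 16.069690 − 7 = 9.069690
sin φ = h / L = 9.069690 / 201 = 0.04512284
φ = arcsin(0.04512284) = 2.586226°

2.5862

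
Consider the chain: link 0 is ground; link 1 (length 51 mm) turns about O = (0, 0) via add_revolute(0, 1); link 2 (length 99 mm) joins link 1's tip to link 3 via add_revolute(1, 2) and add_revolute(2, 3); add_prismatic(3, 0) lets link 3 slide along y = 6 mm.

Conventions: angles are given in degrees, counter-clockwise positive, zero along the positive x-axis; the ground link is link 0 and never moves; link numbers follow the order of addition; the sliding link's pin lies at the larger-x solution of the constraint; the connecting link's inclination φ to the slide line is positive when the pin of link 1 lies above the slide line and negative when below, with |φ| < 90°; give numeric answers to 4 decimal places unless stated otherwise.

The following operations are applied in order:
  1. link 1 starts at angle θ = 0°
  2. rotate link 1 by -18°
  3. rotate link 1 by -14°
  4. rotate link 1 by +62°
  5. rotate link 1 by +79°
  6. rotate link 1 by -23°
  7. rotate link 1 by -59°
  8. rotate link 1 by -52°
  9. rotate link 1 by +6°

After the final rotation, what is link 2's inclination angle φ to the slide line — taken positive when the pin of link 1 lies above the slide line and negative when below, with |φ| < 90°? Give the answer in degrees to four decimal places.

geometry: r = 51 mm, L = 99 mm, e = 6 mm; θ starts at 0°
rotate link 1 by -18°: θ ← 0° -18° = -18°
rotate link 1 by -14°: θ ← -18° -14° = -32°
rotate link 1 by +62°: θ ← -32° +62° = 30°
rotate link 1 by +79°: θ ← 30° +79° = 109°
rotate link 1 by -23°: θ ← 109° -23° = 86°
rotate link 1 by -59°: θ ← 86° -59° = 27°
rotate link 1 by -52°: θ ← 27° -52° = -25°
rotate link 1 by +6°: θ ← -25° +6° = -19°
h = r sin θ − e = -16.603976 − 6 = -22.603976
sin φ = h / L = -22.603976 / 99 = -0.22832299
φ = arcsin(-0.22832299) = -13.198359°

-13.1984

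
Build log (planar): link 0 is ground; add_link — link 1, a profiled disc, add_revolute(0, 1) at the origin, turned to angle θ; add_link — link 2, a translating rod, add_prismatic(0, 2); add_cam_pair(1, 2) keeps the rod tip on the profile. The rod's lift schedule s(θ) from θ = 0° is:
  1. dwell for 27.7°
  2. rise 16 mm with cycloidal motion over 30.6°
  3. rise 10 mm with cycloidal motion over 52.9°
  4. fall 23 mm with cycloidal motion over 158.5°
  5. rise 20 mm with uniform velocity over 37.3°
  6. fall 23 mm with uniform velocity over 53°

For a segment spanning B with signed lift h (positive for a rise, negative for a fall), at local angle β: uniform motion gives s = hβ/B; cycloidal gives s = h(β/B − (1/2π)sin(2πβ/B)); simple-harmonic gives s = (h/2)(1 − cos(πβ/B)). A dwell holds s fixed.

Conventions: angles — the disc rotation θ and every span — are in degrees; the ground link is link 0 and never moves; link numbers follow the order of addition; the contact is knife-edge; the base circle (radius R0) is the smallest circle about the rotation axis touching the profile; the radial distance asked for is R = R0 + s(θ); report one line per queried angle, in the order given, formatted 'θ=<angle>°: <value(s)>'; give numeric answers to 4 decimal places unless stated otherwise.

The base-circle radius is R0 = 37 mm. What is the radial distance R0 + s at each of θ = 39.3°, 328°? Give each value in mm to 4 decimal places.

seg 1 [0°–27.7°] dwell: s stays 0.0000
seg 2 [27.7°–58.3°] cycloidal, h=16: θ=39.3° here. β=11.6, B=30.6. 16·(0.3791 − sin(2π·0.3791)/(2π)) = 4.3115 → s = 4.3115
seg 2 [27.7°–58.3°] cycloidal, h=16: full span → s += 16 → s = 16.0000
seg 3 [58.3°–111.2°] cycloidal, h=10: full span → s += 10 → s = 26.0000
seg 4 [111.2°–269.7°] cycloidal, h=-23: full span → s += -23 → s = 3.0000
seg 5 [269.7°–307°] uniform, h=20: full span → s += 20 → s = 23.0000
seg 6 [307°–360°] uniform, h=-23: θ=328° here. β=21, B=53. -23·21/53 = -9.1132 → s = 13.8868
θ=39.3°: R = R0 + s = 37 + 4.3115 = 41.3115
θ=328°: R = R0 + s = 37 + 13.8868 = 50.8868

θ=39.3°: 41.3115
θ=328°: 50.8868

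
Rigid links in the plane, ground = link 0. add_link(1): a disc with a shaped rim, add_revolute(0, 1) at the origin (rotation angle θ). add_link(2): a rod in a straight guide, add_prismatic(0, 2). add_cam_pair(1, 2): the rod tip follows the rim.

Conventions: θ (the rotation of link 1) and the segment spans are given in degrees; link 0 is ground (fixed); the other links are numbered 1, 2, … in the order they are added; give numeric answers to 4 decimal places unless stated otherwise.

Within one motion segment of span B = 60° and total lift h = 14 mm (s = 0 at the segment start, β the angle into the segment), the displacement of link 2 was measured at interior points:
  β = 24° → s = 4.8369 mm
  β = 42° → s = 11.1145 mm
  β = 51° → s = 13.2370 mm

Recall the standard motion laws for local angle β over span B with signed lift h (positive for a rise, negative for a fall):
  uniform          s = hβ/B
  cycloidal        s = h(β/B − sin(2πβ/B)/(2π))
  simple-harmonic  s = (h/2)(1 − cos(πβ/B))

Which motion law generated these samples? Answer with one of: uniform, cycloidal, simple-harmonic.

candidates at β/B = r: uniform s = h·r (linear in β); cycloidal s = h·(r − sin(2πr)/(2π)); simple-harmonic s = (h/2)(1 − cos(πr))
β=24°: printed 4.8369 | uniform 5.6000, cycloidal 4.2903, simple-harmonic 4.8369
β=42°: printed 11.1145 | uniform 9.8000, cycloidal 11.9191, simple-harmonic 11.1145
β=51°: printed 13.2370 | uniform 11.9000, cycloidal 13.7026, simple-harmonic 13.2370
only one law matches every sample → simple-harmonic

simple-harmonic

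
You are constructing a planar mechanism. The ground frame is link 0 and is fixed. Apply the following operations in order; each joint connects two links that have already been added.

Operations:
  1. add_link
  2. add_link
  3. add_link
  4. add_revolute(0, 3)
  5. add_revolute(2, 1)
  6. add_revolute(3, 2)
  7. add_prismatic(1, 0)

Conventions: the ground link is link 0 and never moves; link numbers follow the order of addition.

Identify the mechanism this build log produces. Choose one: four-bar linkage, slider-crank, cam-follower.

links: 4 (incl. ground); joints: 3 revolute, 1 prismatic, 0 higher (cam) pair, forming one closed loop
4 links, 3 revolutes + 1 prismatic in one loop → slider-crank

slider-crank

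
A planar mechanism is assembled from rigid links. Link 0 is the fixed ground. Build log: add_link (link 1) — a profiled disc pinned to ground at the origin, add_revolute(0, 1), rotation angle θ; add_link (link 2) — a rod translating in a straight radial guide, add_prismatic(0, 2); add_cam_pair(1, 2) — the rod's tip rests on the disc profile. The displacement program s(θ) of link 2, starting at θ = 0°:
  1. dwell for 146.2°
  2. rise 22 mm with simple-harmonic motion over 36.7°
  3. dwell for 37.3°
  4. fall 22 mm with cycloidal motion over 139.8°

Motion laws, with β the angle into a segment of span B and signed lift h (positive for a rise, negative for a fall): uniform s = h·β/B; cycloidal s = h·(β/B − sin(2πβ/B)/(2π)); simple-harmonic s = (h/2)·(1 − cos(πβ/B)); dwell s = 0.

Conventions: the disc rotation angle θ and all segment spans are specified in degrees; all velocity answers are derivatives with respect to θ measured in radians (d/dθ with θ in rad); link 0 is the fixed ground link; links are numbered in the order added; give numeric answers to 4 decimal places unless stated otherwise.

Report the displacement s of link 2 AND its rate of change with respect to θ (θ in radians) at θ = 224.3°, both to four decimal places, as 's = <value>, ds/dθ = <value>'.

seg 1 [0°–146.2°] dwell: s stays 0.0000
seg 2 [146.2°–182.9°] simple-harmonic, h=22: full span → s += 22 → s = 22.0000
seg 3 [182.9°–220.2°] dwell: s stays 22.0000
seg 4 [220.2°–360°] cycloidal, h=-22: θ=224.3° here. β=4.1, B=139.8. -22·(0.0293 − sin(2π·0.0293)/(2π)) = -0.0036 → s = 21.9964
velocity in seg [220.2°–360°] (cycloidal), θ in radians: β = 4.1° = 0.0716 rad, B = 139.8° = 2.4400 rad; ds/dθ = (h/B)(1 − cos(2πβ/B)) = ((-22)/2.4400)(1 − cos(2π·0.0293)) = -0.152648 mm/rad

s = 21.9964, ds/dθ = -0.1526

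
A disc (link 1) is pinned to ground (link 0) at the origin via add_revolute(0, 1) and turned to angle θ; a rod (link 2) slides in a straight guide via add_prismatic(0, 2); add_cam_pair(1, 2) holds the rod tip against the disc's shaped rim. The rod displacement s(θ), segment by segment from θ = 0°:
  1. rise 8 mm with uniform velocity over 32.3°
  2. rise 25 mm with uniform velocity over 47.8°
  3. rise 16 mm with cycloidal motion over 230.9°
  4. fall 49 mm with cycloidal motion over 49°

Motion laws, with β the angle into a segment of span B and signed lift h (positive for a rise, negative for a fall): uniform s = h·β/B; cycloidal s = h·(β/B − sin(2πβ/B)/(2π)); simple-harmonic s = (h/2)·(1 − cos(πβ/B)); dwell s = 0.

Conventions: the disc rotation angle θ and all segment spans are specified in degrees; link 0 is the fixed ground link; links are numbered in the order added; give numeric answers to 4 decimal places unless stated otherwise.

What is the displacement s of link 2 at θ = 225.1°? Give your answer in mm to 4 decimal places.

segment 1 (0° to 32.3°, uniform, h = 8) is passed completely: s = 0.0000 + (8) = 8.0000
segment 2 (32.3° to 80.1°, uniform, h = 25) is passed completely: s = 8.0000 + (25) = 33.0000
θ = 225.1° falls in segment 3 (80.1° to 311°, cycloidal, h = 16): β = 225.1 − 80.1 = 145°, B = 230.9°; Δs = 16·(0.6280 − sin(2π·0.6280)/(2π)) = 11.8816; s = 33.0000 + 11.8816 = 44.8816

44.8816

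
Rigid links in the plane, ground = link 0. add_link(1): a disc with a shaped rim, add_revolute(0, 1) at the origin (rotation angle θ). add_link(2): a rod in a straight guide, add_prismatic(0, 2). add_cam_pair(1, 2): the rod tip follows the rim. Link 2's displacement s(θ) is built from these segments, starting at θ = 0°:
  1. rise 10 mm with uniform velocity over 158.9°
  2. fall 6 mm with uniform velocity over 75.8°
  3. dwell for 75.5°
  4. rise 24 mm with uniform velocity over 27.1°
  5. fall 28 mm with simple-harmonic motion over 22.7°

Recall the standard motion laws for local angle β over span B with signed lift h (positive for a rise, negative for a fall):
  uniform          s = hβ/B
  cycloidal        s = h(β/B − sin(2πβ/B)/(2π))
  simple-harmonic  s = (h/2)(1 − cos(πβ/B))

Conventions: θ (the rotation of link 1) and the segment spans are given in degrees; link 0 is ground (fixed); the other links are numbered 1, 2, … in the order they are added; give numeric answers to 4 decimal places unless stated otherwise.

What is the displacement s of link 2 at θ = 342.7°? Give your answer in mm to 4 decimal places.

segment 1 (0° to 158.9°, uniform, h = 10) is passed completely: s = 0.0000 + (10) = 10.0000
segment 2 (158.9° to 234.7°, uniform, h = -6) is passed completely: s = 10.0000 + (-6) = 4.0000
segment 3 (234.7° to 310.2°, dwell): s unchanged at 4.0000
segment 4 (310.2° to 337.3°, uniform, h = 24) is passed completely: s = 4.0000 + (24) = 28.0000
θ = 342.7° falls in segment 5 (337.3° to 360°, simple-harmonic, h = -28): β = 342.7 − 337.3 = 5.4°, B = 22.7°; Δs = -28/2·(1 − cos(π·0.2379)) = -3.7310; s = 28.0000 − 3.7310 = 24.2690

24.2690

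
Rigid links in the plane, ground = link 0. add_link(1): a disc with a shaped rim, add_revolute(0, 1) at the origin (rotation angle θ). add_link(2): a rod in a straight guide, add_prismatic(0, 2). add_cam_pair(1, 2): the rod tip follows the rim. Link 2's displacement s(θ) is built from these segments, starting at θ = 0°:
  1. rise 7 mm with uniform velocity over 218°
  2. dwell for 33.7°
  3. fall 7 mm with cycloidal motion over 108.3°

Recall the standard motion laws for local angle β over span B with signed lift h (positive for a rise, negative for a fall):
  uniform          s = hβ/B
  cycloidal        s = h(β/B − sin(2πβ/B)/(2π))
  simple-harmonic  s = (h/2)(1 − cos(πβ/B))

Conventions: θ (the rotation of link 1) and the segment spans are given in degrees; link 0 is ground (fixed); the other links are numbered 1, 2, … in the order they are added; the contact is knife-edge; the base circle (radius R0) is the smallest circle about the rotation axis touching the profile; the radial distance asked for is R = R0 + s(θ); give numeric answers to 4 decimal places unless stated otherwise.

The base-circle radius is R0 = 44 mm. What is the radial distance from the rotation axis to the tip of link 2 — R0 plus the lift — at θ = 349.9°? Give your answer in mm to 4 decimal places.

segment 1 (0° to 218°, uniform, h = 7) is passed completely: s = 0.0000 + (7) = 7.0000
segment 2 (218° to 251.7°, dwell): s unchanged at 7.0000
θ = 349.9° falls in segment 3 (251.7° to 360°, cycloidal, h = -7): β = 349.9 − 251.7 = 98.2°, B = 108.3°; Δs = -7·(0.9067 − sin(2π·0.9067)/(2π)) = -6.9633; s = 7.0000 − 6.9633 = 0.0367
R = R0 + s = 44 + 0.0367 = 44.0367

44.0367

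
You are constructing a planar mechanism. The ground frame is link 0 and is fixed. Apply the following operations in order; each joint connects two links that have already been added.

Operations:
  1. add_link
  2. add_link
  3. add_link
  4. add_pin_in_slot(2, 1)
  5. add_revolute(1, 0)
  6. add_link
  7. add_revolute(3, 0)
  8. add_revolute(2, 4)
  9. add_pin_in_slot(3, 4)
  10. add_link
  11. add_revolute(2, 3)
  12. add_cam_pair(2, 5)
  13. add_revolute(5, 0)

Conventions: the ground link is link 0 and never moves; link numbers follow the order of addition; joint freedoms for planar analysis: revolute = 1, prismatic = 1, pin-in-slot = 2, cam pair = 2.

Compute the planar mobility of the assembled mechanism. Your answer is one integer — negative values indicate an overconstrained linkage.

ground; <1,0,0>
#1 <2,0,0>
#2 <3,0,0>
#3 <4,0,0>
PS:2↔1 J2 <4,0,1>
R:1↔0 J1 <4,1,1>
#4 <5,1,1>
R:3↔0 J1 <5,2,1>
R:2↔4 J1 <5,3,1>
PS:3↔4 J2 <5,3,2>
#5 <6,3,2>
R:2↔3 J1 <6,4,2>
C:2↔5 J2 <6,4,3>
R:5↔0 J1 <6,5,3>
3×5 − 2×5 − 1×3 = 2

M = 2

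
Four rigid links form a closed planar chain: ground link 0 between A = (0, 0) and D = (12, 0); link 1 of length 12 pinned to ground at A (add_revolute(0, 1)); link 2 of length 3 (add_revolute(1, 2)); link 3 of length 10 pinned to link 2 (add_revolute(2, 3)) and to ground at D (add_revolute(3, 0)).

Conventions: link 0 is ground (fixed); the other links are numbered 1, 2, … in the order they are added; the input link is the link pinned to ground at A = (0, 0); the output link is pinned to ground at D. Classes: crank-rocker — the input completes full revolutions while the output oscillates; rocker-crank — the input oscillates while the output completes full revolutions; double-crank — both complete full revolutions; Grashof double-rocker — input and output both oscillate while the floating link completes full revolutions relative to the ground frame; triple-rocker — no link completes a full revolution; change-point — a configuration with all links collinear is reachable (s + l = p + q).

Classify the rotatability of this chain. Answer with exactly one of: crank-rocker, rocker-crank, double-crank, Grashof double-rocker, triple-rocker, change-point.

lengths: ground=12, input=12, coupler=3, output=10
sorted: s=3 (shortest), l=12 (longest), p+q=22
s + l = 15 vs p + q = 22
s + l < p + q (Grashof) with shortest = coupler link → Grashof double-rocker

Grashof double-rocker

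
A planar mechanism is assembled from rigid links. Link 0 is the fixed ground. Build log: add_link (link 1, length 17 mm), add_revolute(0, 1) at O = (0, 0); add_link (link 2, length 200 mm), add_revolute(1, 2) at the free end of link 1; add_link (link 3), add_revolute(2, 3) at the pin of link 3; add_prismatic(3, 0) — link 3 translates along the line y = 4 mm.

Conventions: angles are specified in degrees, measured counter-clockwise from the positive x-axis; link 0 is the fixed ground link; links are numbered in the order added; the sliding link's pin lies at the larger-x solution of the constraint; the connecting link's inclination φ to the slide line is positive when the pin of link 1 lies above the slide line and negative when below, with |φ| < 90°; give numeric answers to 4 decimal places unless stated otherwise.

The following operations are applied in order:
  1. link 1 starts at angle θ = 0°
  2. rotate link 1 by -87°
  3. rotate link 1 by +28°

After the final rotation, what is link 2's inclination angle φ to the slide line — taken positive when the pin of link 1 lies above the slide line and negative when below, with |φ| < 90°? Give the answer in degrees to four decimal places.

geometry: r = 17 mm, L = 200 mm, e = 4 mm; θ starts at 0°
rotate link 1 by -87°: θ ← 0° -87° = -87°
rotate link 1 by +28°: θ ← -87° +28° = -59°
h = r sin θ − e = -14.571844 − 4 = -18.571844
sin φ = h / L = -18.571844 / 200 = -0.09285922
φ = arcsin(-0.09285922) = -5.328117°

-5.3281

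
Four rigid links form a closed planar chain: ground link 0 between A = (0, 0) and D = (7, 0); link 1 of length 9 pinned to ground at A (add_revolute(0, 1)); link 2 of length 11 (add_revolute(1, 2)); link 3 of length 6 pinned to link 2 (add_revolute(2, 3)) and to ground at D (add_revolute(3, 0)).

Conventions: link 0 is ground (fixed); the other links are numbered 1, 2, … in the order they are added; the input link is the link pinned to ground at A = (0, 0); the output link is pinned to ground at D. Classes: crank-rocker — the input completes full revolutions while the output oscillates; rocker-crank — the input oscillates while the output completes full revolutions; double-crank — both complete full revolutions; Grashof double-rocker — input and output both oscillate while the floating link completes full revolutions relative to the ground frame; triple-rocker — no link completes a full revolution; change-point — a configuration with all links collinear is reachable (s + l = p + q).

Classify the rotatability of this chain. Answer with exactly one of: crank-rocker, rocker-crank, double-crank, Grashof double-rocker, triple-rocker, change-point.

lengths: ground=7, input=9, coupler=11, output=6
sorted: s=6 (shortest), l=11 (longest), p+q=16
s + l = 17 vs p + q = 16
s + l > p + q → non-Grashof → no link fully rotates → triple-rocker

triple-rocker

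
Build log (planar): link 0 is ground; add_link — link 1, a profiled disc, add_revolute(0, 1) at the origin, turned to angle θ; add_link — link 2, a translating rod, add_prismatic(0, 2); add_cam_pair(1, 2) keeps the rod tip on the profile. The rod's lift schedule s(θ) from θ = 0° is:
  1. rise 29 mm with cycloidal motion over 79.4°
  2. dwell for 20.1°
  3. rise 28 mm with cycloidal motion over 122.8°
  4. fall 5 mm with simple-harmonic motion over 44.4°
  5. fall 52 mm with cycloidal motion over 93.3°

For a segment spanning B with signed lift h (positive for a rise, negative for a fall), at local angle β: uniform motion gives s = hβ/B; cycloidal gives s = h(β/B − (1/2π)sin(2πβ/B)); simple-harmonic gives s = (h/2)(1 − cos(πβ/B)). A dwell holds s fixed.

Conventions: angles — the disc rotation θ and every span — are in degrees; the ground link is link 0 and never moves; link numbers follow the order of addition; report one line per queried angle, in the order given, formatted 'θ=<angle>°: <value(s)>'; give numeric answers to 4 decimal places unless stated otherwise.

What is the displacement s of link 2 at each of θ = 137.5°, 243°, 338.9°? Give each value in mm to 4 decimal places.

seg 1 [0°–79.4°] cycloidal, h=29: full span → s += 29 → s = 29.0000
seg 2 [79.4°–99.5°] dwell: s stays 29.0000
seg 3 [99.5°–222.3°] cycloidal, h=28: θ=137.5° here. β=38, B=122.8. 28·(0.3094 − sin(2π·0.3094)/(2π)) = 4.5154 → s = 33.5154
seg 3 [99.5°–222.3°] cycloidal, h=28: full span → s += 28 → s = 57.0000
seg 4 [222.3°–266.7°] simple-harmonic, h=-5: θ=243° here. β=20.7, B=44.4. -5/2·(1 − cos(π·0.4662)) = -2.2352 → s = 54.7648
seg 4 [222.3°–266.7°] simple-harmonic, h=-5: full span → s += -5 → s = 52.0000
seg 5 [266.7°–360°] cycloidal, h=-52: θ=338.9° here. β=72.2, B=93.3. -52·(0.7738 − sin(2π·0.7738)/(2π)) = -48.4234 → s = 3.5766

θ=137.5°: 33.5154
θ=243°: 54.7648
θ=338.9°: 3.5766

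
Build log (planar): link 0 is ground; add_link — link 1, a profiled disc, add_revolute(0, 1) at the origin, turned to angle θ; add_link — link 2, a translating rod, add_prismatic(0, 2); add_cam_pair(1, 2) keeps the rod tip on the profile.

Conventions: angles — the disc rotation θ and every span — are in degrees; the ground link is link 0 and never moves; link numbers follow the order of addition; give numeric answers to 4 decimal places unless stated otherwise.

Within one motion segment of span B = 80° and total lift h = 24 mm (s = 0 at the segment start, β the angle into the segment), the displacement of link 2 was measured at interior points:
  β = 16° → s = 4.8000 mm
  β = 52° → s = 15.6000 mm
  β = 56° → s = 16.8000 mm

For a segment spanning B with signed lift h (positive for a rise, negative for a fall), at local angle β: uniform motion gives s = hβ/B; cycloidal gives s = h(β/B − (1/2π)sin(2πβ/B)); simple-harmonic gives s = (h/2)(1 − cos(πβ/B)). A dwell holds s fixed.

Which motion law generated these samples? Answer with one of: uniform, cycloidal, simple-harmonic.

candidates at β/B = r: uniform s = h·r (linear in β); cycloidal s = h·(r − sin(2πr)/(2π)); simple-harmonic s = (h/2)(1 − cos(πr))
β=16°: printed 4.8000 | uniform 4.8000, cycloidal 1.1672, simple-harmonic 2.2918
β=52°: printed 15.6000 | uniform 15.6000, cycloidal 18.6902, simple-harmonic 17.4479
β=56°: printed 16.8000 | uniform 16.8000, cycloidal 20.4328, simple-harmonic 19.0534
only one law matches every sample → uniform

uniform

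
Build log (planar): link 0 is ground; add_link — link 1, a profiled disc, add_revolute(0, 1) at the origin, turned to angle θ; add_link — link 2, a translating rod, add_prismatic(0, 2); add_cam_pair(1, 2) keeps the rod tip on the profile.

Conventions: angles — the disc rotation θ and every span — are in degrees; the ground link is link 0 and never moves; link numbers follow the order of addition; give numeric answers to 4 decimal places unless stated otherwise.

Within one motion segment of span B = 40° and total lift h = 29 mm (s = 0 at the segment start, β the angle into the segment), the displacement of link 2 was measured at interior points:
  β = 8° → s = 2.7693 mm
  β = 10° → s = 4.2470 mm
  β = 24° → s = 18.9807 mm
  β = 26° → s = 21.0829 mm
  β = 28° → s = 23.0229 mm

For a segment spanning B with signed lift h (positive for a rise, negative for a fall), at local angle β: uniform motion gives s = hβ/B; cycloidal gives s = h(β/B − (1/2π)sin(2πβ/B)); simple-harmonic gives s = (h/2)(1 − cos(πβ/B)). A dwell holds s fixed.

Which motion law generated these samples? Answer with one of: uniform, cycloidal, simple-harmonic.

candidates at β/B = r: uniform s = h·r (linear in β); cycloidal s = h·(r − sin(2πr)/(2π)); simple-harmonic s = (h/2)(1 − cos(πr))
β=8°: printed 2.7693 | uniform 5.8000, cycloidal 1.4104, simple-harmonic 2.7693
β=10°: printed 4.2470 | uniform 7.2500, cycloidal 2.6345, simple-harmonic 4.2470
β=24°: printed 18.9807 | uniform 17.4000, cycloidal 20.1129, simple-harmonic 18.9807
β=26°: printed 21.0829 | uniform 18.8500, cycloidal 22.5840, simple-harmonic 21.0829
β=28°: printed 23.0229 | uniform 20.3000, cycloidal 24.6896, simple-harmonic 23.0229
only one law matches every sample → simple-harmonic

simple-harmonic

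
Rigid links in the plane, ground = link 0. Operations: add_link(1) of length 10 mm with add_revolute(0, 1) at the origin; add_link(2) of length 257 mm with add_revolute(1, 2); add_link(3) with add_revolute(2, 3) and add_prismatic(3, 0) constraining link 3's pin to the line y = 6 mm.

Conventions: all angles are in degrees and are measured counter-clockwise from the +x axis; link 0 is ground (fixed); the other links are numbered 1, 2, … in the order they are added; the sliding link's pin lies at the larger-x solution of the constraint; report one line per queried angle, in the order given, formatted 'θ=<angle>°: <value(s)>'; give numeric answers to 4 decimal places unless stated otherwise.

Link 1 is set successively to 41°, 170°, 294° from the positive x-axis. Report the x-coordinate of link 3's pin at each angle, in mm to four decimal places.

geometry: r = 10 mm, L = 257 mm, e = 6 mm
θ=41°: crank pin P = (r cos θ, r sin θ) = (7.547096, 6.560590)
θ=41°: h = r sin θ − e = 6.560590 − 6 = 0.560590
θ=41°: x = r cos θ + √(L² − h²) = 7.547096 + 256.999389 = 264.546484
θ=170°: crank pin P = (r cos θ, r sin θ) = (-9.848078, 1.736482)
θ=170°: h = r sin θ − e = 1.736482 − 6 = -4.263518
θ=170°: x = r cos θ + √(L² − h²) = -9.848078 + 256.964633 = 247.116555
θ=294°: crank pin P = (r cos θ, r sin θ) = (4.067366, -9.135455)
θ=294°: h = r sin θ − e = -9.135455 − 6 = -15.135455
θ=294°: x = r cos θ + √(L² − h²) = 4.067366 + 256.553928 = 260.621295

θ=41°: 264.5465
θ=170°: 247.1166
θ=294°: 260.6213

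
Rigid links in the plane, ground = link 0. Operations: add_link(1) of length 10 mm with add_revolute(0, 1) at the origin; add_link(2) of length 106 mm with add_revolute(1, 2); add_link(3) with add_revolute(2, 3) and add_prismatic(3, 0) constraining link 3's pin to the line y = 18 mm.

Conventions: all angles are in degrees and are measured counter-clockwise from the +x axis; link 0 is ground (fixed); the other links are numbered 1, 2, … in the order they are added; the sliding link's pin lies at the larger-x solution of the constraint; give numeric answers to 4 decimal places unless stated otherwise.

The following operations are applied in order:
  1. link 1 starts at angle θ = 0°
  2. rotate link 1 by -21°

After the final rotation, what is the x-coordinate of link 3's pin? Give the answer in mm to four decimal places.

geometry: r = 10 mm, L = 106 mm, e = 18 mm; θ starts at 0°
rotate link 1 by -21°: θ ← 0° -21° = -21°
crank pin P = (r cos θ, r sin θ) = (9.335804, -3.583679)
h = r sin θ − e = -3.583679 − 18 = -21.583679
x = r cos θ + √(L² − h²) = 9.335804 + 103.779308 = 113.115112

113.1151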